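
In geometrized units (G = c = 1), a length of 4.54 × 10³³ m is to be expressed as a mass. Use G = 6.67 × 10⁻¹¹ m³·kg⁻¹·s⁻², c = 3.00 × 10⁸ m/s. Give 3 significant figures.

6.13 × 10⁶⁰ kg

Length → mass via c²/G.
4.54 × 10³³ m × (c²/G) = 6.13 × 10⁶⁰ kg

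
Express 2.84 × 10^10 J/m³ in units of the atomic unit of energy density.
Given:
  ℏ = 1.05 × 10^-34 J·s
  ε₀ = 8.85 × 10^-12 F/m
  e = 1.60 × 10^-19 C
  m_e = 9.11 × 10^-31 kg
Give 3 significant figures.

9.43 × 10^-4

atomic unit of energy density: u_au = E_h/a₀³ = m_e⁴e¹⁰/((4πε₀)⁵ℏ⁸) = 3.01 × 10^13 J/m³.
2.84 × 10^10 / 3.01 × 10^13 = 9.43 × 10^-4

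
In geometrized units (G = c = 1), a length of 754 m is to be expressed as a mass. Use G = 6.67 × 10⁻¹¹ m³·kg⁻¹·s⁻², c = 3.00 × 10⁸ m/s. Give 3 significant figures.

Length → mass via c²/G.
754 m × (c²/G) = 1.02 × 10³⁰ kg

1.02 × 10³⁰ kg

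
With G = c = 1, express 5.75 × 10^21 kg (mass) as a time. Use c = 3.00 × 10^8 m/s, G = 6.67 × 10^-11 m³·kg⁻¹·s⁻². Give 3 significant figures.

Mass → time via G/c³.
5.75 × 10^21 kg × (G/c³) = 1.42 × 10^-14 s

1.42 × 10^-14 s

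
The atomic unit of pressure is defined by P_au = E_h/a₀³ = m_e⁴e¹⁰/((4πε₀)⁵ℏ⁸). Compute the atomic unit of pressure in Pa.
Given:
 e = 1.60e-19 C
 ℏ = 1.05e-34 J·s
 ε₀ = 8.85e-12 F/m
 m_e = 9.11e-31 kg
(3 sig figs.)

P_au = E_h/a₀³ = m_e⁴e¹⁰/((4πε₀)⁵ℏ⁸)
E_h = 4.38e-18 J
a₀ = 5.26e-11 m
E_h/a₀³ = 3.01e13 Pa

3.01e13 Pa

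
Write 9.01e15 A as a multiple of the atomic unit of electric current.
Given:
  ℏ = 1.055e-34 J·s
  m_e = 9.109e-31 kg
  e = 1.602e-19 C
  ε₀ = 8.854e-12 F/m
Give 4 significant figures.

atomic unit of electric current: I_au = e E_h/ℏ = m_e e⁵/((4πε₀)²ℏ³) = 6.612e-3 A.
9.01e15 / 6.612e-3 = 1.363e18

1.363e18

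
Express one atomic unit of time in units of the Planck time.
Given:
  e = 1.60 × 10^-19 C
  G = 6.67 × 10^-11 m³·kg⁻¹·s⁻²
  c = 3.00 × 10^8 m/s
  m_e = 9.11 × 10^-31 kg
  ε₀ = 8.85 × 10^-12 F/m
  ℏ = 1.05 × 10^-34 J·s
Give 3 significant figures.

4.47 × 10^26

atomic unit of time: τ_au = (4πε₀)²ℏ³/(m_e e⁴) = 2.40 × 10^-17 s
Planck time: t_P = √(ℏG/c⁵) = 5.37 × 10^-44 s
ratio = 2.40 × 10^-17 / 5.37 × 10^-44 = 4.47 × 10^26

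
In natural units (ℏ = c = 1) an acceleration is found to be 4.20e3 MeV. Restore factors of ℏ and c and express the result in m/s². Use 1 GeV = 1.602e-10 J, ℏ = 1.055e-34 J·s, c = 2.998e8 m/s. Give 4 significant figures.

1.912e33 m/s²

Acceleration is [L]/[T]² = c·[E]/ℏ.
1 GeV → c/ℏ × (1 GeV in J) = 4.552e32 m/s².
Convert the energy scale: 4.20e3 MeV = 4.20 GeV.
Result: 4.20 × 4.552e32 = 1.912e33 m/s².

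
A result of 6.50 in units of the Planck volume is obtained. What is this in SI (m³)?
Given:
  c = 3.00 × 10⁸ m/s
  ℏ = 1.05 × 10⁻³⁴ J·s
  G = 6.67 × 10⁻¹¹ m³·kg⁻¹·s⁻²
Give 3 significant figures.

One Planck volume: V_P = (ℏG/c³)^(3/2) = 4.18 × 10⁻¹⁰⁵ m³.
6.50 × 4.18 × 10⁻¹⁰⁵ m³ = 2.72 × 10⁻¹⁰⁴ m³

2.72 × 10⁻¹⁰⁴ m³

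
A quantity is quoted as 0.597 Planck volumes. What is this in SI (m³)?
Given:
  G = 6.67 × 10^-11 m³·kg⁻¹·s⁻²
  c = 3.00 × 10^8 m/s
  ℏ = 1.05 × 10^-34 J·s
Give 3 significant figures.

One Planck volume: V_P = (ℏG/c³)^(3/2) = 4.18 × 10^-105 m³.
0.597 × 4.18 × 10^-105 m³ = 2.49 × 10^-105 m³

2.49 × 10^-105 m³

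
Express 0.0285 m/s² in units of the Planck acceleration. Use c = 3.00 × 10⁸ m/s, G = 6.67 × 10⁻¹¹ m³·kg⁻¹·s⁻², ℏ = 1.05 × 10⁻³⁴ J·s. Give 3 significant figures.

Planck acceleration: a_P = √(c⁷/(ℏG)) = 5.59 × 10⁵¹ m/s².
0.0285 / 5.59 × 10⁵¹ = 5.10 × 10⁻⁵⁴

5.10 × 10⁻⁵⁴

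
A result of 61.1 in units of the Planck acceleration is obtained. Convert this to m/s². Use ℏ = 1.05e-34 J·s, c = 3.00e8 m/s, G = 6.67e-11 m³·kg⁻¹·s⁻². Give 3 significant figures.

3.41e53 m/s²

One Planck acceleration: a_P = √(c⁷/(ℏG)) = 5.59e51 m/s².
61.1 × 5.59e51 m/s² = 3.41e53 m/s²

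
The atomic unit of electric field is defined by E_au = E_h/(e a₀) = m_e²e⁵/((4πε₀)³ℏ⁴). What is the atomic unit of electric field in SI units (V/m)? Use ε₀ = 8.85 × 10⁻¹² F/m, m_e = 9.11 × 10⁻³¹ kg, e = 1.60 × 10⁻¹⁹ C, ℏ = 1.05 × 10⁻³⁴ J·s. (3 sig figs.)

E_au = E_h/(e a₀) = m_e²e⁵/((4πε₀)³ℏ⁴)
E_h = 4.38 × 10⁻¹⁸ J
a₀ = 5.26 × 10⁻¹¹ m
E_h/(e·a₀) = 5.20 × 10¹¹ V/m

5.20 × 10¹¹ V/m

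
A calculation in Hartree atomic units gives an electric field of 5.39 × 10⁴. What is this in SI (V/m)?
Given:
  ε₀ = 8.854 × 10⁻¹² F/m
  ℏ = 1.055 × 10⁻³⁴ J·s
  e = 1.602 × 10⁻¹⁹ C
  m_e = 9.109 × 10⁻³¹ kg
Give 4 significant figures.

One atomic unit of electric field: E_au = E_h/(e a₀) = m_e²e⁵/((4πε₀)³ℏ⁴) = 5.131 × 10¹¹ V/m.
5.39 × 10⁴ × 5.131 × 10¹¹ V/m = 2.766 × 10¹⁶ V/m

2.766 × 10¹⁶ V/m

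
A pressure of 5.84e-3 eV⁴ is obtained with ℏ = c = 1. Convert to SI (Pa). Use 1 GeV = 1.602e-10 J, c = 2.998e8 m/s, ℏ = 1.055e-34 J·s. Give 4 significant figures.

0.1216 Pa

Pressure is [E]/[L]³ = [E]⁴/(ℏc)³.
1 GeV⁴ → 1/(ℏc)³ × (1 GeV in J)⁴ = 2.082e37 Pa.
Convert the energy scale: 5.84e-3 eV⁴ = 5.84e-39 GeV⁴.
Result: 5.84e-39 × 2.082e37 = 0.1216 Pa.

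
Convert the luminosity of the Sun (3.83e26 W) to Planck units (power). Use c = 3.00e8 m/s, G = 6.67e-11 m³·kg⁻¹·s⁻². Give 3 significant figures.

Planck power: P_P = c⁵/G = 3.64e52 W.
3.83e26 / 3.64e52 = 1.05e-26

1.05e-26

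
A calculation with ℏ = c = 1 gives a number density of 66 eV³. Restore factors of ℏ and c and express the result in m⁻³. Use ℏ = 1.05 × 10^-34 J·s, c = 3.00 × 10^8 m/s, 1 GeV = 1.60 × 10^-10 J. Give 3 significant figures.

8.65 × 10^21 m⁻³

Number density is [L]⁻³ = [E]³/(ℏc)³.
1 GeV³ → 1/(ℏc)³ × (1 GeV in J)³ = 1.31 × 10^47 m⁻³.
Convert the energy scale: 66 eV³ = 6.60 × 10^-26 GeV³.
Result: 6.60 × 10^-26 × 1.31 × 10^47 = 8.65 × 10^21 m⁻³.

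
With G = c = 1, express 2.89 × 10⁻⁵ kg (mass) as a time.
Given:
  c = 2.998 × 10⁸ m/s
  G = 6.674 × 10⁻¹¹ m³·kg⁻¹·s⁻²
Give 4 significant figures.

Mass → time via G/c³.
2.89 × 10⁻⁵ kg × (G/c³) = 7.158 × 10⁻⁴¹ s

7.158 × 10⁻⁴¹ s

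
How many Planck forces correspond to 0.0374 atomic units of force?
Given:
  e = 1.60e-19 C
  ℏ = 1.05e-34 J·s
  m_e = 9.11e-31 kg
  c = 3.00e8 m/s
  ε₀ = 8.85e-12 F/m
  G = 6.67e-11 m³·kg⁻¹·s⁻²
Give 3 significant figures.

2.56e-53

atomic unit of force: F_au = E_h/a₀ = m_e²e⁶/((4πε₀)³ℏ⁴) = 8.33e-8 N
Planck force: F_P = c⁴/G = 1.21e44 N
0.0374 × 8.33e-8 / 1.21e44 = 2.56e-53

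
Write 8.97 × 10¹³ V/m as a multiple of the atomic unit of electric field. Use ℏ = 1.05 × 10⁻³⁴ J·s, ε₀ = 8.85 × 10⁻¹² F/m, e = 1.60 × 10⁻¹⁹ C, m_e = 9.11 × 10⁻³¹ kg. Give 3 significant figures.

atomic unit of electric field: E_au = E_h/(e a₀) = m_e²e⁵/((4πε₀)³ℏ⁴) = 5.20 × 10¹¹ V/m.
8.97 × 10¹³ / 5.20 × 10¹¹ = 172

172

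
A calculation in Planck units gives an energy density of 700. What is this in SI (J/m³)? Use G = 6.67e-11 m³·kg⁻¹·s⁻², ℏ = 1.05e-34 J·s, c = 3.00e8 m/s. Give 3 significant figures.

One Planck energy density: u_P = c⁷/(ℏG²) = 4.68e113 J/m³.
700 × 4.68e113 J/m³ = 3.28e116 J/m³

3.28e116 J/m³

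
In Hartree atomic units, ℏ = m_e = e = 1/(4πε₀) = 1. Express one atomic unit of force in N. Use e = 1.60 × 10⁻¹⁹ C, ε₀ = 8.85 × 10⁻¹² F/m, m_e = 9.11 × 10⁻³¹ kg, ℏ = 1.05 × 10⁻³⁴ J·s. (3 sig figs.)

Dimensional analysis gives F_au = E_h/a₀ = m_e²e⁶/((4πε₀)³ℏ⁴).
E_h = 4.38 × 10⁻¹⁸ J
a₀ = 5.26 × 10⁻¹¹ m
E_h/a₀ = 8.33 × 10⁻⁸ N

8.33 × 10⁻⁸ N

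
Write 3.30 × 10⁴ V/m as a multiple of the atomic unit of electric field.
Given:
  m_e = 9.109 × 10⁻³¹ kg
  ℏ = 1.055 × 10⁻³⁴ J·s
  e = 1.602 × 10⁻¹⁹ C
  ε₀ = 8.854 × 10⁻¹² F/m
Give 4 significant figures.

6.432 × 10⁻⁸

atomic unit of electric field: E_au = E_h/(e a₀) = m_e²e⁵/((4πε₀)³ℏ⁴) = 5.131 × 10¹¹ V/m.
3.30 × 10⁴ / 5.131 × 10¹¹ = 6.432 × 10⁻⁸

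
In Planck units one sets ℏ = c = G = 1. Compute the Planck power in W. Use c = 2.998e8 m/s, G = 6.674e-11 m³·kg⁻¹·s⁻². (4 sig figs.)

3.629e52 W

P_P = c⁵/G
  = 2.422e42 / 6.674e-11
  = 3.629e52 W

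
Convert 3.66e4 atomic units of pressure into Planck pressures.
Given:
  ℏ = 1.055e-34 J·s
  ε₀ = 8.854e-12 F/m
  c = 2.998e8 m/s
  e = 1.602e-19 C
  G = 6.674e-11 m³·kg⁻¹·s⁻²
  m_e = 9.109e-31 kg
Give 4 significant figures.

2.314e-96

atomic unit of pressure: P_au = E_h/a₀³ = m_e⁴e¹⁰/((4πε₀)⁵ℏ⁸) = 2.929e13 Pa
Planck pressure: p_P = c⁷/(ℏG²) = 4.632e113 Pa
3.66e4 × 2.929e13 / 4.632e113 = 2.314e-96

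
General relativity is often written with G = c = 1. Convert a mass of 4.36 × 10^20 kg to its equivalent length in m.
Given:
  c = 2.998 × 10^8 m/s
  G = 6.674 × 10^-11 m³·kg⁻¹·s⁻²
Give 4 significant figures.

In G = c = 1 units mass has dimensions of length; the conversion factor is G/c².
4.36 × 10^20 kg × (G/c²) = 3.237 × 10^-7 m

3.237 × 10^-7 m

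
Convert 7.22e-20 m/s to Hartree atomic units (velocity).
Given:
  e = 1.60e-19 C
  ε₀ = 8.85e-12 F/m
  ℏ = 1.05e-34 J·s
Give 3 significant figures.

3.29e-26

atomic unit of velocity: v_au = e²/(4πε₀ℏ) = 2.19e6 m/s.
7.22e-20 / 2.19e6 = 3.29e-26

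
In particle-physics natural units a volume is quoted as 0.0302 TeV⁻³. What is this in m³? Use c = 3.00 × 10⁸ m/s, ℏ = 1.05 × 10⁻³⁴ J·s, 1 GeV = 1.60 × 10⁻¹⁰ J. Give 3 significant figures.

2.30 × 10⁻⁵⁸ m³

Volume is [L]³ = [E]⁻³·(ℏc)³.
1 GeV⁻³ → (ℏc)³ × (1 GeV in J)⁻³ = 7.63 × 10⁻⁴⁸ m³.
Convert the energy scale: 0.0302 TeV⁻³ = 3.02 × 10⁻¹¹ GeV⁻³.
Result: 3.02 × 10⁻¹¹ × 7.63 × 10⁻⁴⁸ = 2.30 × 10⁻⁵⁸ m³.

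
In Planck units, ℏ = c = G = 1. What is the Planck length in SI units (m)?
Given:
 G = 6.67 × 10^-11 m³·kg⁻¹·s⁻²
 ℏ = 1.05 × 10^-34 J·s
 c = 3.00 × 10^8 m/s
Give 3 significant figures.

1.61 × 10^-35 m

From ℏ = c = G = 1 the length scale is ℓ_P = √(ℏG/c³).
  = √(2.59 × 10^-70)
  = 1.61 × 10^-35 m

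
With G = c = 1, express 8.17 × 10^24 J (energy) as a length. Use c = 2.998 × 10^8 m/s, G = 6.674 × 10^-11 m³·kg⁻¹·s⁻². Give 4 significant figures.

6.750 × 10^-20 m

Energy → length via G/c⁴.
8.17 × 10^24 J × (G/c⁴) = 6.750 × 10^-20 m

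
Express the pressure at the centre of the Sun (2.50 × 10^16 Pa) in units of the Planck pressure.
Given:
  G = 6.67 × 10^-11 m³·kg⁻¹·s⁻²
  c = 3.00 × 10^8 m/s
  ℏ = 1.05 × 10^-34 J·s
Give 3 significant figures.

5.34 × 10^-98

Planck pressure: p_P = c⁷/(ℏG²) = 4.68 × 10^113 Pa.
2.50 × 10^16 / 4.68 × 10^113 = 5.34 × 10^-98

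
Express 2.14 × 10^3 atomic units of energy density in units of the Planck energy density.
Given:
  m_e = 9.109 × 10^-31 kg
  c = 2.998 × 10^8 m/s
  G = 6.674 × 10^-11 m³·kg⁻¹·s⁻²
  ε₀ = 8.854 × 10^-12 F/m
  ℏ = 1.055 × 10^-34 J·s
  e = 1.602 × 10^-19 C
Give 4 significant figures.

1.353 × 10^-97

atomic unit of energy density: u_au = E_h/a₀³ = m_e⁴e¹⁰/((4πε₀)⁵ℏ⁸) = 2.929 × 10^13 J/m³
Planck energy density: u_P = c⁷/(ℏG²) = 4.632 × 10^113 J/m³
2.14 × 10^3 × 2.929 × 10^13 / 4.632 × 10^113 = 1.353 × 10^-97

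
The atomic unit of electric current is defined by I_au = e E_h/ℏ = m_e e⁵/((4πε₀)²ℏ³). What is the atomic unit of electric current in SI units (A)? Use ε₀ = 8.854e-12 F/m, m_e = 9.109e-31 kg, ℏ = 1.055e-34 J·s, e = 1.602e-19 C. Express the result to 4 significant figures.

I_au = e E_h/ℏ = m_e e⁵/((4πε₀)²ℏ³)
E_h = 4.354e-18 J
e·E_h/ℏ = 6.612e-3 A

6.612e-3 A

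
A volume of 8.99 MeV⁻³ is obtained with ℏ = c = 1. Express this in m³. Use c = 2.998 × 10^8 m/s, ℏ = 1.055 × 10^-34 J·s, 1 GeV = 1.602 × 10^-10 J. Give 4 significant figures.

6.919 × 10^-38 m³

Volume is [L]³ = [E]⁻³·(ℏc)³.
1 GeV⁻³ → (ℏc)³ × (1 GeV in J)⁻³ = 7.696 × 10^-48 m³.
Convert the energy scale: 8.99 MeV⁻³ = 8.99 × 10^9 GeV⁻³.
Result: 8.99 × 10^9 × 7.696 × 10^-48 = 6.919 × 10^-38 m³.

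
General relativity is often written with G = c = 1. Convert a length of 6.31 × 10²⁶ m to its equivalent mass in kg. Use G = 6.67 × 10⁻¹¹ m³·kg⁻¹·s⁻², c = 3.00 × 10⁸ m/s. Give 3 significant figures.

Length → mass via c²/G.
6.31 × 10²⁶ m × (c²/G) = 8.51 × 10⁵³ kg

8.51 × 10⁵³ kg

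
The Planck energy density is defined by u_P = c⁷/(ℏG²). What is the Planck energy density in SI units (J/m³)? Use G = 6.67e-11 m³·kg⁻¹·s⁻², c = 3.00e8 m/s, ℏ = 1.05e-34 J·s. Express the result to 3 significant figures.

u_P = c⁷/(ℏG²)
  = 2.19e59 / 4.67e-55
  = 4.68e113 J/m³

4.68e113 J/m³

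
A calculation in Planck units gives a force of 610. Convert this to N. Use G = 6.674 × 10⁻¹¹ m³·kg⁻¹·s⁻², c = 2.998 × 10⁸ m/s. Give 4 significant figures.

One Planck force: F_P = c⁴/G = 1.210 × 10⁴⁴ N.
610 × 1.210 × 10⁴⁴ N = 7.384 × 10⁴⁶ N

7.384 × 10⁴⁶ N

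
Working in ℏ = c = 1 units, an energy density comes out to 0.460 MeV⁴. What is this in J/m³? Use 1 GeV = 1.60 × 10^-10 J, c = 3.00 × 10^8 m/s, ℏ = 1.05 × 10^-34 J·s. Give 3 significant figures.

[E]/[L]³ = [E]⁴/(ℏc)³; restore (ℏc)⁻³.
1 GeV⁴ → 1/(ℏc)³ × (1 GeV in J)⁴ = 2.10 × 10^37 J/m³.
Convert the energy scale: 0.460 MeV⁴ = 4.60 × 10^-13 GeV⁴.
Result: 4.60 × 10^-13 × 2.10 × 10^37 = 9.65 × 10^24 J/m³.

9.65 × 10^24 J/m³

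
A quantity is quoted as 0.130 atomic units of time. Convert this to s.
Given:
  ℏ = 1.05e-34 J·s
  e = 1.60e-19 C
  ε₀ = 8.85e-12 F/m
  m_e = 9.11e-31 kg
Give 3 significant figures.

One atomic unit of time: τ_au = (4πε₀)²ℏ³/(m_e e⁴) = 2.40e-17 s.
0.130 × 2.40e-17 s = 3.12e-18 s

3.12e-18 s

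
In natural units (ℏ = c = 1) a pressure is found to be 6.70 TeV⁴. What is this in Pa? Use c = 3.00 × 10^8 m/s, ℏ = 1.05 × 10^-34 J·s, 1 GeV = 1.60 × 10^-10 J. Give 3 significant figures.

1.40 × 10^50 Pa

Pressure is [E]/[L]³ = [E]⁴/(ℏc)³.
1 GeV⁴ → 1/(ℏc)³ × (1 GeV in J)⁴ = 2.10 × 10^37 Pa.
Convert the energy scale: 6.70 TeV⁴ = 6.70 × 10^12 GeV⁴.
Result: 6.70 × 10^12 × 2.10 × 10^37 = 1.40 × 10^50 Pa.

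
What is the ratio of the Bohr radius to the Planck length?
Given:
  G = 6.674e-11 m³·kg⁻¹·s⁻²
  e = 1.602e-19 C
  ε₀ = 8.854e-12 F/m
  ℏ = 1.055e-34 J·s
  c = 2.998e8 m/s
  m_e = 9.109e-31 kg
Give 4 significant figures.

Bohr radius: a₀ = 4πε₀ℏ²/(m_e e²) = 5.297e-11 m
Planck length: ℓ_P = √(ℏG/c³) = 1.616e-35 m
ratio = 5.297e-11 / 1.616e-35 = 3.277e24

3.277e24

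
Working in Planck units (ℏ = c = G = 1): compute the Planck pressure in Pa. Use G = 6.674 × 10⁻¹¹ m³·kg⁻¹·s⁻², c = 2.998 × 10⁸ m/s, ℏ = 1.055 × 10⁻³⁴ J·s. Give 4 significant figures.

Dimensional analysis gives p_P = c⁷/(ℏG²).
  = 2.177 × 10⁵⁹ / 4.699 × 10⁻⁵⁵
  = 4.632 × 10¹¹³ Pa

4.632 × 10¹¹³ Pa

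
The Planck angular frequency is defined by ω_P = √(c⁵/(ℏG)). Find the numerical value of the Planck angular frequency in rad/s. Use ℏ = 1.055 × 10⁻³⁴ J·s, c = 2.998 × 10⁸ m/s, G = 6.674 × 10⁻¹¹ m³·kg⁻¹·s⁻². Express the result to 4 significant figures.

ω_P = √(c⁵/(ℏG))
  = √(3.440 × 10⁸⁶)
  = 1.855 × 10⁴³ rad/s

1.855 × 10⁴³ rad/s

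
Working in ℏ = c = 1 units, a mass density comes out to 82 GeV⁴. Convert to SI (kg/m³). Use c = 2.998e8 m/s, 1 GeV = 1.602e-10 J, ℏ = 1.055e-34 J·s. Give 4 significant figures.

Mass density is [E]/(c²[L]³) = [E]⁴/(ℏ³c⁵).
1 GeV⁴ → 1/(ℏ³c⁵) × (1 GeV in J)⁴ = 2.316e20 kg/m³.
Result: 82 × 2.316e20 = 1.899e22 kg/m³.

1.899e22 kg/m³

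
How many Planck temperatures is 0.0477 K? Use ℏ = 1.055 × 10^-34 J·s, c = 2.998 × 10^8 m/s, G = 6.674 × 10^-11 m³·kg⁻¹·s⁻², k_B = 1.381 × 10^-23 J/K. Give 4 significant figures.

3.367 × 10^-34

Planck temperature: T_P = √(ℏc⁵/G) / k_B = 1.417 × 10^32 K.
0.0477 / 1.417 × 10^32 = 3.367 × 10^-34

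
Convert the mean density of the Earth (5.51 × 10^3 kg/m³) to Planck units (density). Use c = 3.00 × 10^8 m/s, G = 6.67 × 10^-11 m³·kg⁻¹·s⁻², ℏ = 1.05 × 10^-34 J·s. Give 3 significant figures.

1.06 × 10^-93

Planck density: ρ_P = c⁵/(ℏG²) = 5.20 × 10^96 kg/m³.
5.51 × 10^3 / 5.20 × 10^96 = 1.06 × 10^-93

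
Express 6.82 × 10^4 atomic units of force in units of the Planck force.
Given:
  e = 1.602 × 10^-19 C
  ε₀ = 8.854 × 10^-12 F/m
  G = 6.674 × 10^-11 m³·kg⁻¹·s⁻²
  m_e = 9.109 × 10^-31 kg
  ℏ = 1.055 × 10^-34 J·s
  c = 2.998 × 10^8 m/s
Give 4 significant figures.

4.631 × 10^-47

atomic unit of force: F_au = E_h/a₀ = m_e²e⁶/((4πε₀)³ℏ⁴) = 8.220 × 10^-8 N
Planck force: F_P = c⁴/G = 1.210 × 10^44 N
6.82 × 10^4 × 8.220 × 10^-8 / 1.210 × 10^44 = 4.631 × 10^-47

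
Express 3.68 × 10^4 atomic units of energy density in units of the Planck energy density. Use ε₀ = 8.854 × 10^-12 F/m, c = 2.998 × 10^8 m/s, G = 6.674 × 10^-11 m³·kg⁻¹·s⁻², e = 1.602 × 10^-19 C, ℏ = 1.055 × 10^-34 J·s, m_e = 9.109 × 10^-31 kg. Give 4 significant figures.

2.327 × 10^-96

atomic unit of energy density: u_au = E_h/a₀³ = m_e⁴e¹⁰/((4πε₀)⁵ℏ⁸) = 2.929 × 10^13 J/m³
Planck energy density: u_P = c⁷/(ℏG²) = 4.632 × 10^113 J/m³
3.68 × 10^4 × 2.929 × 10^13 / 4.632 × 10^113 = 2.327 × 10^-96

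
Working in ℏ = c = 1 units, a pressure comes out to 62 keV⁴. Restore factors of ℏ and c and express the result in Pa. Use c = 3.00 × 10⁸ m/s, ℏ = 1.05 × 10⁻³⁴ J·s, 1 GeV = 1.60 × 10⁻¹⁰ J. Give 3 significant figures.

1.30 × 10¹⁵ Pa

Pressure is [E]/[L]³ = [E]⁴/(ℏc)³.
1 GeV⁴ → 1/(ℏc)³ × (1 GeV in J)⁴ = 2.10 × 10³⁷ Pa.
Convert the energy scale: 62 keV⁴ = 6.20 × 10⁻²³ GeV⁴.
Result: 6.20 × 10⁻²³ × 2.10 × 10³⁷ = 1.30 × 10¹⁵ Pa.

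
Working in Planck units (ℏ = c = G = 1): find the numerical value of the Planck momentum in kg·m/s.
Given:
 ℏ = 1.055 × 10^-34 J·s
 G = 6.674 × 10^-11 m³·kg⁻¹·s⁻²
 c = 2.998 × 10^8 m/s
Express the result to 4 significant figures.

6.527 kg·m/s

From ℏ = c = G = 1 the momentum scale is p_P = √(ℏc³/G).
  = √(42.60)
  = 6.527 kg·m/s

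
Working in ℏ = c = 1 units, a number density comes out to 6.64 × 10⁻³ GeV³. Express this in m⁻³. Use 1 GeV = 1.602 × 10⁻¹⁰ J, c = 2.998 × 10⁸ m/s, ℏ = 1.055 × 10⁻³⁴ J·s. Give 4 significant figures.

8.628 × 10⁴⁴ m⁻³

Number density is [L]⁻³ = [E]³/(ℏc)³.
1 GeV³ → 1/(ℏc)³ × (1 GeV in J)³ = 1.299 × 10⁴⁷ m⁻³.
Result: 6.64 × 10⁻³ × 1.299 × 10⁴⁷ = 8.628 × 10⁴⁴ m⁻³.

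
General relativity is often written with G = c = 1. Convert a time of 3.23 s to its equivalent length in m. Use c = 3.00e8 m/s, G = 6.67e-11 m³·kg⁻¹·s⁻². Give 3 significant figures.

Time → length via c.
3.23 s × (c) = 9.69e8 m

9.69e8 m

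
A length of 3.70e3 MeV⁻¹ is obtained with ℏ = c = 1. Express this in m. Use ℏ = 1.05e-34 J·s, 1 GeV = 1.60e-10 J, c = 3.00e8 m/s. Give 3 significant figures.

7.28e-10 m

A length is [E]⁻¹ in ℏ=c=1; restore one factor of ℏc.
1 GeV⁻¹ → ℏc × (1 GeV in J)⁻¹ = 1.97e-16 m.
Convert the energy scale: 3.70e3 MeV⁻¹ = 3.70e6 GeV⁻¹.
Result: 3.70e6 × 1.97e-16 = 7.28e-10 m.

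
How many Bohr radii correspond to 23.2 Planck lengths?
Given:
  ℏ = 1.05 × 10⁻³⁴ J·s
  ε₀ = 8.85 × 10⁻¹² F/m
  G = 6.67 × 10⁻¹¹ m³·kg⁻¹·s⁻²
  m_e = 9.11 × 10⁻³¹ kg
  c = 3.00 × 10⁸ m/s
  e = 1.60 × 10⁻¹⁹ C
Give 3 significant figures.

Planck length: ℓ_P = √(ℏG/c³) = 1.61 × 10⁻³⁵ m
Bohr radius: a₀ = 4πε₀ℏ²/(m_e e²) = 5.26 × 10⁻¹¹ m
23.2 × 1.61 × 10⁻³⁵ / 5.26 × 10⁻¹¹ = 7.11 × 10⁻²⁴

7.11 × 10⁻²⁴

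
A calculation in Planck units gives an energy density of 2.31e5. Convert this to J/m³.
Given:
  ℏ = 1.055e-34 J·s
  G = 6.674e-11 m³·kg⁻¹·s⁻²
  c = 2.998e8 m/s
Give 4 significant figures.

One Planck energy density: u_P = c⁷/(ℏG²) = 4.632e113 J/m³.
2.31e5 × 4.632e113 J/m³ = 1.070e119 J/m³

1.070e119 J/m³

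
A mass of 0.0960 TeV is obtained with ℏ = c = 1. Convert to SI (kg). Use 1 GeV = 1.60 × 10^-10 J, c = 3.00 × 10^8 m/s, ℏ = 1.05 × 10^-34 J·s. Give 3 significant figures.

Mass is [E]/c²; divide by c².
1 GeV → 1/c² × (1 GeV in J) = 1.78 × 10^-27 kg.
Convert the energy scale: 0.0960 TeV = 96 GeV.
Result: 96 × 1.78 × 10^-27 = 1.71 × 10^-25 kg.

1.71 × 10^-25 kg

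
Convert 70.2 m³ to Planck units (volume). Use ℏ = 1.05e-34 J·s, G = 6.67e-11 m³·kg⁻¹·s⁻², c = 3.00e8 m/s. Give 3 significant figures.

1.68e106

Planck volume: V_P = (ℏG/c³)^(3/2) = 4.18e-105 m³.
70.2 / 4.18e-105 = 1.68e106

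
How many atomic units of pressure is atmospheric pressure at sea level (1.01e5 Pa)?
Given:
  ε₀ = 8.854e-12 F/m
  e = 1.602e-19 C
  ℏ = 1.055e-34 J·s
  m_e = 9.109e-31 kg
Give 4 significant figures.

atomic unit of pressure: P_au = E_h/a₀³ = m_e⁴e¹⁰/((4πε₀)⁵ℏ⁸) = 2.929e13 Pa.
1.01e5 / 2.929e13 = 3.448e-9

3.448e-9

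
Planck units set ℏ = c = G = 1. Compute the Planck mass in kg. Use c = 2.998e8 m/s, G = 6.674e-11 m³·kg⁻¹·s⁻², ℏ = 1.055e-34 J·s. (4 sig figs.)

2.177e-8 kg

The unique combination of the constants set to 1 with dimensions of mass is m_P = √(ℏc/G).
  = √(4.739e-16)
  = 2.177e-8 kg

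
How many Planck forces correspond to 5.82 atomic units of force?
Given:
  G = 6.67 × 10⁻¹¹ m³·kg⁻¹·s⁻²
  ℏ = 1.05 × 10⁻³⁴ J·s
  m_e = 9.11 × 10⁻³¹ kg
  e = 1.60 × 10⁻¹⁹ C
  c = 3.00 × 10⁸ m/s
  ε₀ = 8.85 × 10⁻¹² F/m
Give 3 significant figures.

3.99 × 10⁻⁵¹

atomic unit of force: F_au = E_h/a₀ = m_e²e⁶/((4πε₀)³ℏ⁴) = 8.33 × 10⁻⁸ N
Planck force: F_P = c⁴/G = 1.21 × 10⁴⁴ N
5.82 × 8.33 × 10⁻⁸ / 1.21 × 10⁴⁴ = 3.99 × 10⁻⁵¹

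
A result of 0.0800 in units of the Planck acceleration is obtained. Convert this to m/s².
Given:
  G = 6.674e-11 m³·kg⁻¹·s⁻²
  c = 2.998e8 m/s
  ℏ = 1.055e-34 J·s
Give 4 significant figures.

One Planck acceleration: a_P = √(c⁷/(ℏG)) = 5.560e51 m/s².
0.0800 × 5.560e51 m/s² = 4.448e50 m/s²

4.448e50 m/s²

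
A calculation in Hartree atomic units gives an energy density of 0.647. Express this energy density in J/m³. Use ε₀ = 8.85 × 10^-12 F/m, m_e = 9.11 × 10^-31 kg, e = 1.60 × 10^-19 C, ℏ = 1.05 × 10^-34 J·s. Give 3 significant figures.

One atomic unit of energy density: u_au = E_h/a₀³ = m_e⁴e¹⁰/((4πε₀)⁵ℏ⁸) = 3.01 × 10^13 J/m³.
0.647 × 3.01 × 10^13 J/m³ = 1.95 × 10^13 J/m³

1.95 × 10^13 J/m³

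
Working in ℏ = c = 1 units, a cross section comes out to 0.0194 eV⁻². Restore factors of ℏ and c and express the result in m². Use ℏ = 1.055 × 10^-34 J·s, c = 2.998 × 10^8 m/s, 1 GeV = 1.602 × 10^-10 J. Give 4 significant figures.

Area is [L]² = [E]⁻²·(ℏc)²; restore (ℏc)².
1 GeV⁻² → (ℏc)² × (1 GeV in J)⁻² = 3.898 × 10^-32 m².
Convert the energy scale: 0.0194 eV⁻² = 1.94 × 10^16 GeV⁻².
Result: 1.94 × 10^16 × 3.898 × 10^-32 = 7.562 × 10^-16 m².

7.562 × 10^-16 m²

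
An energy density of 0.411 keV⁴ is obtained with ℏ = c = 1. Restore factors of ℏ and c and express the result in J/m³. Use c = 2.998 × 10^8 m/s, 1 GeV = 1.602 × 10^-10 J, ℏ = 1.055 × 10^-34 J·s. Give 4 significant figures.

[E]/[L]³ = [E]⁴/(ℏc)³; restore (ℏc)⁻³.
1 GeV⁴ → 1/(ℏc)³ × (1 GeV in J)⁴ = 2.082 × 10^37 J/m³.
Convert the energy scale: 0.411 keV⁴ = 4.11 × 10^-25 GeV⁴.
Result: 4.11 × 10^-25 × 2.082 × 10^37 = 8.555 × 10^12 J/m³.

8.555 × 10^12 J/m³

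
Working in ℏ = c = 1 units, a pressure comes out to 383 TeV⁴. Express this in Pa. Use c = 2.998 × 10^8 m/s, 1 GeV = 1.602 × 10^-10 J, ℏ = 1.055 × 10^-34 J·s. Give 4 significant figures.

Pressure is [E]/[L]³ = [E]⁴/(ℏc)³.
1 GeV⁴ → 1/(ℏc)³ × (1 GeV in J)⁴ = 2.082 × 10^37 Pa.
Convert the energy scale: 383 TeV⁴ = 3.83 × 10^14 GeV⁴.
Result: 3.83 × 10^14 × 2.082 × 10^37 = 7.973 × 10^51 Pa.

7.973 × 10^51 Pa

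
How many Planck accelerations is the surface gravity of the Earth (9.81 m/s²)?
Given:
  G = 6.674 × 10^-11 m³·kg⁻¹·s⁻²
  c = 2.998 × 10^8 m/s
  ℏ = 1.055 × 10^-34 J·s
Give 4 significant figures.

Planck acceleration: a_P = √(c⁷/(ℏG)) = 5.560 × 10^51 m/s².
9.81 / 5.560 × 10^51 = 1.764 × 10^-51

1.764 × 10^-51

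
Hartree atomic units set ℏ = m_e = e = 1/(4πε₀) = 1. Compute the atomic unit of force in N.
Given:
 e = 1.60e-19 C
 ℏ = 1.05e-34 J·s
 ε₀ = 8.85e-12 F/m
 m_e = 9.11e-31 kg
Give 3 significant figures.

Dimensional analysis gives F_au = E_h/a₀ = m_e²e⁶/((4πε₀)³ℏ⁴).
E_h = 4.38e-18 J
a₀ = 5.26e-11 m
E_h/a₀ = 8.33e-8 N

8.33e-8 N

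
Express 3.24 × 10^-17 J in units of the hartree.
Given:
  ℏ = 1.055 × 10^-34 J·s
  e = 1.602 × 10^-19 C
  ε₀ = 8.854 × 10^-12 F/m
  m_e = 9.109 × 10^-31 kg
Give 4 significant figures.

7.441

hartree: E_h = m_e e⁴/(4πε₀ℏ)² = 4.354 × 10^-18 J.
3.24 × 10^-17 / 4.354 × 10^-18 = 7.441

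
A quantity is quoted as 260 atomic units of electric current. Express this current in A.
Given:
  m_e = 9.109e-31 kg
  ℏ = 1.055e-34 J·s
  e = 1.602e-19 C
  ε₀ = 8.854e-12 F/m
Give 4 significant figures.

1.719 A

One atomic unit of electric current: I_au = e E_h/ℏ = m_e e⁵/((4πε₀)²ℏ³) = 6.612e-3 A.
260 × 6.612e-3 A = 1.719 A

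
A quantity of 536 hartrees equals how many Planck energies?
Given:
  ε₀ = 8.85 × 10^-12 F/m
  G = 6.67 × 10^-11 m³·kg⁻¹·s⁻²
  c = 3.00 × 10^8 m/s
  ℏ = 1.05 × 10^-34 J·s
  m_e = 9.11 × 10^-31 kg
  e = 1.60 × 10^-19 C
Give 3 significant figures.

hartree: E_h = m_e e⁴/(4πε₀ℏ)² = 4.38 × 10^-18 J
Planck energy: E_P = √(ℏc⁵/G) = 1.96 × 10^9 J
536 × 4.38 × 10^-18 / 1.96 × 10^9 = 1.20 × 10^-24

1.20 × 10^-24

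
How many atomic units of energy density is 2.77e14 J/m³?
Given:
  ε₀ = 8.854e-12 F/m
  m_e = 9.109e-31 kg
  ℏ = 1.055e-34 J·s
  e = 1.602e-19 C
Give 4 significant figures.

atomic unit of energy density: u_au = E_h/a₀³ = m_e⁴e¹⁰/((4πε₀)⁵ℏ⁸) = 2.929e13 J/m³.
2.77e14 / 2.929e13 = 9.457

9.457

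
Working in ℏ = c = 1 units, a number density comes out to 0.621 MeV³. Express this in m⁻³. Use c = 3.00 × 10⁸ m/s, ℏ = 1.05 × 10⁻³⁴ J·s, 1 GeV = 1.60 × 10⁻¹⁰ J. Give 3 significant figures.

Number density is [L]⁻³ = [E]³/(ℏc)³.
1 GeV³ → 1/(ℏc)³ × (1 GeV in J)³ = 1.31 × 10⁴⁷ m⁻³.
Convert the energy scale: 0.621 MeV³ = 6.21 × 10⁻¹⁰ GeV³.
Result: 6.21 × 10⁻¹⁰ × 1.31 × 10⁴⁷ = 8.14 × 10³⁷ m⁻³.

8.14 × 10³⁷ m⁻³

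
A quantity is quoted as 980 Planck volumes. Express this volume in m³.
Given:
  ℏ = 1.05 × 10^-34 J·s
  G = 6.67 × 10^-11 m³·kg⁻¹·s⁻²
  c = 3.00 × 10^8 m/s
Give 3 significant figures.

One Planck volume: V_P = (ℏG/c³)^(3/2) = 4.18 × 10^-105 m³.
980 × 4.18 × 10^-105 m³ = 4.09 × 10^-102 m³

4.09 × 10^-102 m³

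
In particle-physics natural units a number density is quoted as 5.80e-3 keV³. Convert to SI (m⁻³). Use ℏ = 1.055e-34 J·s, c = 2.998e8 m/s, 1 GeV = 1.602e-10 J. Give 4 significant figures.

7.536e26 m⁻³

Number density is [L]⁻³ = [E]³/(ℏc)³.
1 GeV³ → 1/(ℏc)³ × (1 GeV in J)³ = 1.299e47 m⁻³.
Convert the energy scale: 5.80e-3 keV³ = 5.80e-21 GeV³.
Result: 5.80e-21 × 1.299e47 = 7.536e26 m⁻³.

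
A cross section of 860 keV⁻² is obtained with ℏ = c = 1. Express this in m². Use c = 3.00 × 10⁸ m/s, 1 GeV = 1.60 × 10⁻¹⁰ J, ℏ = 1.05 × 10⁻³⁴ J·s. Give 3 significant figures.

Area is [L]² = [E]⁻²·(ℏc)²; restore (ℏc)².
1 GeV⁻² → (ℏc)² × (1 GeV in J)⁻² = 3.88 × 10⁻³² m².
Convert the energy scale: 860 keV⁻² = 8.60 × 10¹⁴ GeV⁻².
Result: 8.60 × 10¹⁴ × 3.88 × 10⁻³² = 3.33 × 10⁻¹⁷ m².

3.33 × 10⁻¹⁷ m²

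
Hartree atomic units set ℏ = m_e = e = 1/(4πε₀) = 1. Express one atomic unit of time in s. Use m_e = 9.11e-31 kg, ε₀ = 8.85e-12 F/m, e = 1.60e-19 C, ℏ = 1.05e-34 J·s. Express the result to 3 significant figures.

The unique combination of the constants set to 1 with dimensions of time is τ_au = (4πε₀)²ℏ³/(m_e e⁴).
E_h = 4.38e-18 J
ℏ/E_h = 2.40e-17 s

2.40e-17 s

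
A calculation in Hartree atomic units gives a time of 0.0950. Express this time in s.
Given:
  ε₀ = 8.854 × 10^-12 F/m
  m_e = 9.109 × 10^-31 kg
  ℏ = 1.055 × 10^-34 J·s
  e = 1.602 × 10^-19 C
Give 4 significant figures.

One atomic unit of time: τ_au = (4πε₀)²ℏ³/(m_e e⁴) = 2.423 × 10^-17 s.
0.0950 × 2.423 × 10^-17 s = 2.302 × 10^-18 s

2.302 × 10^-18 s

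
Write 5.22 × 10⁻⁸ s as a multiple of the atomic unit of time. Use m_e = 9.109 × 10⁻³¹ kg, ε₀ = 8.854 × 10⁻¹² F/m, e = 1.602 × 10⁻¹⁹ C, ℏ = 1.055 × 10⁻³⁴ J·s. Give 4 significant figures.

2.154 × 10⁹

atomic unit of time: τ_au = (4πε₀)²ℏ³/(m_e e⁴) = 2.423 × 10⁻¹⁷ s.
5.22 × 10⁻⁸ / 2.423 × 10⁻¹⁷ = 2.154 × 10⁹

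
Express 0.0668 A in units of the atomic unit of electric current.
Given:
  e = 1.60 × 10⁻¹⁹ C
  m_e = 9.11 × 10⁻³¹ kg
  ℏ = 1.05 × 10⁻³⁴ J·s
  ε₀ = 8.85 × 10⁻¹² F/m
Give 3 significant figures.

10

atomic unit of electric current: I_au = e E_h/ℏ = m_e e⁵/((4πε₀)²ℏ³) = 6.67 × 10⁻³ A.
0.0668 / 6.67 × 10⁻³ = 10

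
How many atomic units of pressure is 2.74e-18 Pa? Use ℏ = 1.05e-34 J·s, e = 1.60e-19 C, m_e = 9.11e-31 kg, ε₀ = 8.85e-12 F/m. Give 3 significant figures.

9.09e-32

atomic unit of pressure: P_au = E_h/a₀³ = m_e⁴e¹⁰/((4πε₀)⁵ℏ⁸) = 3.01e13 Pa.
2.74e-18 / 3.01e13 = 9.09e-32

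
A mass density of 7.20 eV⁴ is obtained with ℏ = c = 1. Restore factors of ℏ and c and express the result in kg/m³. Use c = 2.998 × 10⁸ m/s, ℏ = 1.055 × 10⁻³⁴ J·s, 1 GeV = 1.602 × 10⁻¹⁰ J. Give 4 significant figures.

1.668 × 10⁻¹⁵ kg/m³

Mass density is [E]/(c²[L]³) = [E]⁴/(ℏ³c⁵).
1 GeV⁴ → 1/(ℏ³c⁵) × (1 GeV in J)⁴ = 2.316 × 10²⁰ kg/m³.
Convert the energy scale: 7.20 eV⁴ = 7.20 × 10⁻³⁶ GeV⁴.
Result: 7.20 × 10⁻³⁶ × 2.316 × 10²⁰ = 1.668 × 10⁻¹⁵ kg/m³.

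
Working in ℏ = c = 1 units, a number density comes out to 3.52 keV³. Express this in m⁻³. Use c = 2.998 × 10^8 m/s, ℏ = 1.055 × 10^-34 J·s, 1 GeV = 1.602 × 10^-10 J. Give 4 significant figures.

4.574 × 10^29 m⁻³

Number density is [L]⁻³ = [E]³/(ℏc)³.
1 GeV³ → 1/(ℏc)³ × (1 GeV in J)³ = 1.299 × 10^47 m⁻³.
Convert the energy scale: 3.52 keV³ = 3.52 × 10^-18 GeV³.
Result: 3.52 × 10^-18 × 1.299 × 10^47 = 4.574 × 10^29 m⁻³.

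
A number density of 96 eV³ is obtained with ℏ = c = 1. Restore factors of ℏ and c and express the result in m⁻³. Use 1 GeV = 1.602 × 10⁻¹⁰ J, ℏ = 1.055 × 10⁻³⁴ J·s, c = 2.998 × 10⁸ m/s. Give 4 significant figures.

Number density is [L]⁻³ = [E]³/(ℏc)³.
1 GeV³ → 1/(ℏc)³ × (1 GeV in J)³ = 1.299 × 10⁴⁷ m⁻³.
Convert the energy scale: 96 eV³ = 9.60 × 10⁻²⁶ GeV³.
Result: 9.60 × 10⁻²⁶ × 1.299 × 10⁴⁷ = 1.247 × 10²² m⁻³.

1.247 × 10²² m⁻³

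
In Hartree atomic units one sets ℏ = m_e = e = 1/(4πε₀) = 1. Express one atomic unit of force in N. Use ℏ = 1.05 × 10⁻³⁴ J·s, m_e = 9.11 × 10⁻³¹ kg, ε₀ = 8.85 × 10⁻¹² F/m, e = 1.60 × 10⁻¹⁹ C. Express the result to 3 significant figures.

F_au = E_h/a₀ = m_e²e⁶/((4πε₀)³ℏ⁴)
E_h = 4.38 × 10⁻¹⁸ J
a₀ = 5.26 × 10⁻¹¹ m
E_h/a₀ = 8.33 × 10⁻⁸ N

8.33 × 10⁻⁸ N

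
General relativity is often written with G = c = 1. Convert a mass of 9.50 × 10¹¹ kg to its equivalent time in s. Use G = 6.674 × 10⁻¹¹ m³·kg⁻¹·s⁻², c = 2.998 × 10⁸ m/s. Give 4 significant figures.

2.353 × 10⁻²⁴ s

Mass → time via G/c³.
9.50 × 10¹¹ kg × (G/c³) = 2.353 × 10⁻²⁴ s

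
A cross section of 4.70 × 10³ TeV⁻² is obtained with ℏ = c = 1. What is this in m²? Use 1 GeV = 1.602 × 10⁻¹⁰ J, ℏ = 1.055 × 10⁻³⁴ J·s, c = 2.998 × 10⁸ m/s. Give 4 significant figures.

1.832 × 10⁻³⁴ m²

Area is [L]² = [E]⁻²·(ℏc)²; restore (ℏc)².
1 GeV⁻² → (ℏc)² × (1 GeV in J)⁻² = 3.898 × 10⁻³² m².
Convert the energy scale: 4.70 × 10³ TeV⁻² = 4.70 × 10⁻³ GeV⁻².
Result: 4.70 × 10⁻³ × 3.898 × 10⁻³² = 1.832 × 10⁻³⁴ m².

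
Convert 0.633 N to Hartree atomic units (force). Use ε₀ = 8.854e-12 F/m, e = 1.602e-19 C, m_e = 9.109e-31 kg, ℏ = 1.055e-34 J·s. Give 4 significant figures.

7.701e6

atomic unit of force: F_au = E_h/a₀ = m_e²e⁶/((4πε₀)³ℏ⁴) = 8.220e-8 N.
0.633 / 8.220e-8 = 7.701e6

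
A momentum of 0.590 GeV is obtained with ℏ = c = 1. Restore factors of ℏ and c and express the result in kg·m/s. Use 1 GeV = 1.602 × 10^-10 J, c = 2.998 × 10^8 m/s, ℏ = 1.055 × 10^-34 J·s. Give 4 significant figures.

Momentum is [E]/c; divide by c.
1 GeV → 1/c × (1 GeV in J) = 5.344 × 10^-19 kg·m/s.
Result: 0.590 × 5.344 × 10^-19 = 3.153 × 10^-19 kg·m/s.

3.153 × 10^-19 kg·m/s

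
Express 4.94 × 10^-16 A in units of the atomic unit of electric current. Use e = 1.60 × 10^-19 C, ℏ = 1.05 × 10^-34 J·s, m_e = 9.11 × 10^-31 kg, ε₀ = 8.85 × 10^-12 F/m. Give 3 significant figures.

atomic unit of electric current: I_au = e E_h/ℏ = m_e e⁵/((4πε₀)²ℏ³) = 6.67 × 10^-3 A.
4.94 × 10^-16 / 6.67 × 10^-3 = 7.40 × 10^-14

7.40 × 10^-14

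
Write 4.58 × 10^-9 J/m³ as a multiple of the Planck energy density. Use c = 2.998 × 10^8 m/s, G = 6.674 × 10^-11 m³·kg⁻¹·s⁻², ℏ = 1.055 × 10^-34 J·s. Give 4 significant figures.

Planck energy density: u_P = c⁷/(ℏG²) = 4.632 × 10^113 J/m³.
4.58 × 10^-9 / 4.632 × 10^113 = 9.887 × 10^-123

9.887 × 10^-123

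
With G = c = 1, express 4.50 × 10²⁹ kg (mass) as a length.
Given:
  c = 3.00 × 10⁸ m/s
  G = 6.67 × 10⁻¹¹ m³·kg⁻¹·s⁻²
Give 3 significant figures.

In G = c = 1 units mass has dimensions of length; the conversion factor is G/c².
4.50 × 10²⁹ kg × (G/c²) = 334 m

334 m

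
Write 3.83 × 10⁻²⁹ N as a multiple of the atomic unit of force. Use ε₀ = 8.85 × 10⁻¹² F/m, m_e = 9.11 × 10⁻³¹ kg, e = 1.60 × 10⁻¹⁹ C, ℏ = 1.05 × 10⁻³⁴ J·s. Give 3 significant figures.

4.60 × 10⁻²²

atomic unit of force: F_au = E_h/a₀ = m_e²e⁶/((4πε₀)³ℏ⁴) = 8.33 × 10⁻⁸ N.
3.83 × 10⁻²⁹ / 8.33 × 10⁻⁸ = 4.60 × 10⁻²²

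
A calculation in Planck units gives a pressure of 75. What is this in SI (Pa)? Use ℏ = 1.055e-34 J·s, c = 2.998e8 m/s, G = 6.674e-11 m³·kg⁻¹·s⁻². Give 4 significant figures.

3.474e115 Pa

One Planck pressure: p_P = c⁷/(ℏG²) = 4.632e113 Pa.
75 × 4.632e113 Pa = 3.474e115 Pa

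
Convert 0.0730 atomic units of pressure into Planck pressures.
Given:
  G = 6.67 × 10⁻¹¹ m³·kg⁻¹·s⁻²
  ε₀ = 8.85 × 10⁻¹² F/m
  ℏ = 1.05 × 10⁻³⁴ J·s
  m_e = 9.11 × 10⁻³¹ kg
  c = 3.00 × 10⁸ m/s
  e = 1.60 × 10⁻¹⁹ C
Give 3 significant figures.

atomic unit of pressure: P_au = E_h/a₀³ = m_e⁴e¹⁰/((4πε₀)⁵ℏ⁸) = 3.01 × 10¹³ Pa
Planck pressure: p_P = c⁷/(ℏG²) = 4.68 × 10¹¹³ Pa
0.0730 × 3.01 × 10¹³ / 4.68 × 10¹¹³ = 4.70 × 10⁻¹⁰²

4.70 × 10⁻¹⁰²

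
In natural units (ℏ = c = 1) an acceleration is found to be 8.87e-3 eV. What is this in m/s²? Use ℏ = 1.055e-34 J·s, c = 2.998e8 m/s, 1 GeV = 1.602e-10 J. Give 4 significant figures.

4.038e21 m/s²

Acceleration is [L]/[T]² = c·[E]/ℏ.
1 GeV → c/ℏ × (1 GeV in J) = 4.552e32 m/s².
Convert the energy scale: 8.87e-3 eV = 8.87e-12 GeV.
Result: 8.87e-12 × 4.552e32 = 4.038e21 m/s².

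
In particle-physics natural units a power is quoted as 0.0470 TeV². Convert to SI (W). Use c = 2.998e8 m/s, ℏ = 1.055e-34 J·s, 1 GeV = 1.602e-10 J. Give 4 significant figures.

Power is [E]/[T] = [E]²/ℏ.
1 GeV² → 1/ℏ × (1 GeV in J)² = 2.433e14 W.
Convert the energy scale: 0.0470 TeV² = 4.70e4 GeV².
Result: 4.70e4 × 2.433e14 = 1.143e19 W.

1.143e19 W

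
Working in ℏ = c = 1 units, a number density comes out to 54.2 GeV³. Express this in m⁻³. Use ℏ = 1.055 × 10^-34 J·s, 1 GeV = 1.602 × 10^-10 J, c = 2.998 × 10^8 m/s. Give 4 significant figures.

7.043 × 10^48 m⁻³

Number density is [L]⁻³ = [E]³/(ℏc)³.
1 GeV³ → 1/(ℏc)³ × (1 GeV in J)³ = 1.299 × 10^47 m⁻³.
Result: 54.2 × 1.299 × 10^47 = 7.043 × 10^48 m⁻³.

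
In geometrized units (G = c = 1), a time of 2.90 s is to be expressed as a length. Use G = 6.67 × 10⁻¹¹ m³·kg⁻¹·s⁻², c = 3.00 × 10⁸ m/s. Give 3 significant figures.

8.70 × 10⁸ m

Time → length via c.
2.90 s × (c) = 8.70 × 10⁸ m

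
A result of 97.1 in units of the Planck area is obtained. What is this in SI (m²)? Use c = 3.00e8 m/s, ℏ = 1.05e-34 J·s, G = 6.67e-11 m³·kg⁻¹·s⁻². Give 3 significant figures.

2.52e-68 m²

One Planck area: A_P = ℏG/c³ = 2.59e-70 m².
97.1 × 2.59e-70 m² = 2.52e-68 m²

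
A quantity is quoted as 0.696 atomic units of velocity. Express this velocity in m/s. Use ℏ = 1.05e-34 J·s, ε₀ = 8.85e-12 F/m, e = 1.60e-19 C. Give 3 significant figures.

1.53e6 m/s

One atomic unit of velocity: v_au = e²/(4πε₀ℏ) = 2.19e6 m/s.
0.696 × 2.19e6 m/s = 1.53e6 m/s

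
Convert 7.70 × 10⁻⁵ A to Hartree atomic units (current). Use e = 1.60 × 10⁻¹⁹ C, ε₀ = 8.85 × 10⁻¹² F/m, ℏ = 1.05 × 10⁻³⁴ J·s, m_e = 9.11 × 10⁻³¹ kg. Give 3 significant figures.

0.0115

atomic unit of electric current: I_au = e E_h/ℏ = m_e e⁵/((4πε₀)²ℏ³) = 6.67 × 10⁻³ A.
7.70 × 10⁻⁵ / 6.67 × 10⁻³ = 0.0115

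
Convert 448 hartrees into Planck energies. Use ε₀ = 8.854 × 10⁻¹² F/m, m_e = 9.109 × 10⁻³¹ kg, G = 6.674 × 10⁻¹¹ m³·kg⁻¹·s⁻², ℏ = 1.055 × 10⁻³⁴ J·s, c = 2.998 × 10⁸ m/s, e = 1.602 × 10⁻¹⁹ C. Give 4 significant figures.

9.970 × 10⁻²⁵

hartree: E_h = m_e e⁴/(4πε₀ℏ)² = 4.354 × 10⁻¹⁸ J
Planck energy: E_P = √(ℏc⁵/G) = 1.957 × 10⁹ J
448 × 4.354 × 10⁻¹⁸ / 1.957 × 10⁹ = 9.970 × 10⁻²⁵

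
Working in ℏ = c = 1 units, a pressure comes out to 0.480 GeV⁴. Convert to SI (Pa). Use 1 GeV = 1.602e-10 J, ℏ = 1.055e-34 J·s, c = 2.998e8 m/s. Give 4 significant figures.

9.992e36 Pa

Pressure is [E]/[L]³ = [E]⁴/(ℏc)³.
1 GeV⁴ → 1/(ℏc)³ × (1 GeV in J)⁴ = 2.082e37 Pa.
Result: 0.480 × 2.082e37 = 9.992e36 Pa.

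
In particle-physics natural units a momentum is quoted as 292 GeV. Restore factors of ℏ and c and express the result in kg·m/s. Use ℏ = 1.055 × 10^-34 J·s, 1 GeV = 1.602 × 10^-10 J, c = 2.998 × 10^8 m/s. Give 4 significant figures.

Momentum is [E]/c; divide by c.
1 GeV → 1/c × (1 GeV in J) = 5.344 × 10^-19 kg·m/s.
Result: 292 × 5.344 × 10^-19 = 1.560 × 10^-16 kg·m/s.

1.560 × 10^-16 kg·m/s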